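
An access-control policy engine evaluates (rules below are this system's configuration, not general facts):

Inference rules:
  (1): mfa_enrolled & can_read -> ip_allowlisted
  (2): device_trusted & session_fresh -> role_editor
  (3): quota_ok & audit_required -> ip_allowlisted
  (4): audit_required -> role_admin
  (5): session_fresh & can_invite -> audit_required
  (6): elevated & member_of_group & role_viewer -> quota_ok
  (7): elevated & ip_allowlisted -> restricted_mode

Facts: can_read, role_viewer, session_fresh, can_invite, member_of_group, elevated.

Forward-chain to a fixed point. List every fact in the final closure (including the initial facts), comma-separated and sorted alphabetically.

Round 1 — (5), (6), derive audit_required, quota_ok.
Round 2 — (3), (4), derive ip_allowlisted, role_admin.
Round 3 — (7), derive restricted_mode.

audit_required, can_invite, can_read, elevated, ip_allowlisted, member_of_group, quota_ok, restricted_mode, role_admin, role_viewer, session_fresh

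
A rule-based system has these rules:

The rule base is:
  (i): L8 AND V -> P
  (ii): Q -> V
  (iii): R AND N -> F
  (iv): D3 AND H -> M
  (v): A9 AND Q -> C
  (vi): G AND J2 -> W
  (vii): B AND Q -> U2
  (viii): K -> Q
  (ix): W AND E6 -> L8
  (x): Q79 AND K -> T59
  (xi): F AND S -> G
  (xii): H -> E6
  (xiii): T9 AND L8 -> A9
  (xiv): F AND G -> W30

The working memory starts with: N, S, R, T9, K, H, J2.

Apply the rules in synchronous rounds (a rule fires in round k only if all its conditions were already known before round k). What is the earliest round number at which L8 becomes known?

Round 1 fires (iii), (viii), (xii), giving F, Q, E6.
Round 2 fires (ii), (xi), giving V, G.
Round 3 fires (vi), (xiv), giving W, W30.
Round 4 fires (ix), giving L8.
L8 first appears in round 4.

4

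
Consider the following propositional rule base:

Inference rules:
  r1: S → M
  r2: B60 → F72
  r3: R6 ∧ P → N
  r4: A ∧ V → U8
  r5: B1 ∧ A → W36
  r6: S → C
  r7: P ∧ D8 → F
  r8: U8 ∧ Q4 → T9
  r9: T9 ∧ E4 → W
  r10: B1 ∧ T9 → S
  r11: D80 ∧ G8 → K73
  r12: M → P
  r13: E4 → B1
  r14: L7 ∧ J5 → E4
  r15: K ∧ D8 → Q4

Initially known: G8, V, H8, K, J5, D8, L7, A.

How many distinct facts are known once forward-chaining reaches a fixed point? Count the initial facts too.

Round 1: r4 [A ∧ V → U8]; r14 [L7 ∧ J5 → E4]; r15 [K ∧ D8 → Q4]. Adds U8, E4, Q4.
Round 2: r8 [U8 ∧ Q4 → T9]; r13 [E4 → B1]. Adds T9, B1.
Round 3: r5 [B1 ∧ A → W36]; r9 [T9 ∧ E4 → W]; r10 [B1 ∧ T9 → S]. Adds W36, W, S.
Round 4: r1 [S → M]; r6 [S → C]. Adds M, C.
Round 5: r12 [M → P]. Adds P.
Round 6: r7 [P ∧ D8 → F]. Adds F.
Closure: {A, B1, C, D8, E4, F, G8, H8, J5, K, L7, M, P, Q4, S, T9, U8, V, W, W36} — 20 facts.

20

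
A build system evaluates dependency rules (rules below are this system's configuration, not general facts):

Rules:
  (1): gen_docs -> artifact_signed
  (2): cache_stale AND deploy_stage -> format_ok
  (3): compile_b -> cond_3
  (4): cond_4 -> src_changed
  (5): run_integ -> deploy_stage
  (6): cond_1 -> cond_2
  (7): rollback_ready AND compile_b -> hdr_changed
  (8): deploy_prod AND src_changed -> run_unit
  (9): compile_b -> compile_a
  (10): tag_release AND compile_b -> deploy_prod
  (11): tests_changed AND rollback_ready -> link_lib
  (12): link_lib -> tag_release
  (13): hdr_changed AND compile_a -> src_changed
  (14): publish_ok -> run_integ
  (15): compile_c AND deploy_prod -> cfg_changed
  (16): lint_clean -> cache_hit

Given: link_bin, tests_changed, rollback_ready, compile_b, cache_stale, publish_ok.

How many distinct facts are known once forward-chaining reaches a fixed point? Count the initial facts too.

Round 1: (3) [compile_b -> cond_3]; (7) [rollback_ready AND compile_b -> hdr_changed]; (9) [compile_b -> compile_a]; (11) [tests_changed AND rollback_ready -> link_lib]; (14) [publish_ok -> run_integ]. Adds cond_3, hdr_changed, compile_a, link_lib, run_integ.
Round 2: (5) [run_integ -> deploy_stage]; (12) [link_lib -> tag_release]; (13) [hdr_changed AND compile_a -> src_changed]. Adds deploy_stage, tag_release, src_changed.
Round 3: (2) [cache_stale AND deploy_stage -> format_ok]; (10) [tag_release AND compile_b -> deploy_prod]. Adds format_ok, deploy_prod.
Round 4: (8) [deploy_prod AND src_changed -> run_unit]. Adds run_unit.
Closure: {cache_stale, compile_a, compile_b, cond_3, deploy_prod, deploy_stage, format_ok, hdr_changed, link_bin, link_lib, publish_ok, rollback_ready, run_integ, run_unit, src_changed, tag_release, tests_changed} — 17 facts.

17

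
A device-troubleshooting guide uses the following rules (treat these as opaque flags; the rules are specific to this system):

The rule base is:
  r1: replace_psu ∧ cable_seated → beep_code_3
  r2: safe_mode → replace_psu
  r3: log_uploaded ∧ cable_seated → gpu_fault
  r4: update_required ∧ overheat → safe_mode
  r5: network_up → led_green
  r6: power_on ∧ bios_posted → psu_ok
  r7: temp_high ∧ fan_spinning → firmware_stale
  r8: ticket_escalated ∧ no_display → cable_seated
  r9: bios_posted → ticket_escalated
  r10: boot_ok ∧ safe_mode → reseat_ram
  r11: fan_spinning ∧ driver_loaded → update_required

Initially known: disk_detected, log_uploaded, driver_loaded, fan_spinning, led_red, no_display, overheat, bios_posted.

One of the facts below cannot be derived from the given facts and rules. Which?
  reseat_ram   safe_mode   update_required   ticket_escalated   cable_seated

reseat_ram

[1] r9 [bios_posted → ticket_escalated]; r11 [fan_spinning ∧ driver_loaded → update_required]. ⇒ new: ticket_escalated, update_required.
[2] r4 [update_required ∧ overheat → safe_mode]; r8 [ticket_escalated ∧ no_display → cable_seated]. ⇒ new: safe_mode, cable_seated.
[3] r2 [safe_mode → replace_psu]; r3 [log_uploaded ∧ cable_seated → gpu_fault]. ⇒ new: replace_psu, gpu_fault.
[4] r1 [replace_psu ∧ cable_seated → beep_code_3]. ⇒ new: beep_code_3.
Derived: update_required (round 1), cable_seated (round 2), safe_mode (round 2), ticket_escalated (round 1). reseat_ram never appears in any round.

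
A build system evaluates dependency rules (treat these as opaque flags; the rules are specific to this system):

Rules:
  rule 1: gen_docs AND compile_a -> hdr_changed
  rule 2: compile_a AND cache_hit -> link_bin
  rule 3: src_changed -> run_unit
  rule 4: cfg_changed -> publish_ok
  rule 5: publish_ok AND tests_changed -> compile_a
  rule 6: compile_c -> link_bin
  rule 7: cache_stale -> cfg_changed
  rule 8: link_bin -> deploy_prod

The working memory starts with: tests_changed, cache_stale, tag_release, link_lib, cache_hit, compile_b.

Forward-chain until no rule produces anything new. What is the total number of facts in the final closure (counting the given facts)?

11

Round 1: rule 7 [cache_stale -> cfg_changed]. Adds cfg_changed.
Round 2: rule 4 [cfg_changed -> publish_ok]. Adds publish_ok.
Round 3: rule 5 [publish_ok AND tests_changed -> compile_a]. Adds compile_a.
Round 4: rule 2 [compile_a AND cache_hit -> link_bin]. Adds link_bin.
Round 5: rule 8 [link_bin -> deploy_prod]. Adds deploy_prod.
Closure: {cache_hit, cache_stale, cfg_changed, compile_a, compile_b, deploy_prod, link_bin, link_lib, publish_ok, tag_release, tests_changed} — 11 facts.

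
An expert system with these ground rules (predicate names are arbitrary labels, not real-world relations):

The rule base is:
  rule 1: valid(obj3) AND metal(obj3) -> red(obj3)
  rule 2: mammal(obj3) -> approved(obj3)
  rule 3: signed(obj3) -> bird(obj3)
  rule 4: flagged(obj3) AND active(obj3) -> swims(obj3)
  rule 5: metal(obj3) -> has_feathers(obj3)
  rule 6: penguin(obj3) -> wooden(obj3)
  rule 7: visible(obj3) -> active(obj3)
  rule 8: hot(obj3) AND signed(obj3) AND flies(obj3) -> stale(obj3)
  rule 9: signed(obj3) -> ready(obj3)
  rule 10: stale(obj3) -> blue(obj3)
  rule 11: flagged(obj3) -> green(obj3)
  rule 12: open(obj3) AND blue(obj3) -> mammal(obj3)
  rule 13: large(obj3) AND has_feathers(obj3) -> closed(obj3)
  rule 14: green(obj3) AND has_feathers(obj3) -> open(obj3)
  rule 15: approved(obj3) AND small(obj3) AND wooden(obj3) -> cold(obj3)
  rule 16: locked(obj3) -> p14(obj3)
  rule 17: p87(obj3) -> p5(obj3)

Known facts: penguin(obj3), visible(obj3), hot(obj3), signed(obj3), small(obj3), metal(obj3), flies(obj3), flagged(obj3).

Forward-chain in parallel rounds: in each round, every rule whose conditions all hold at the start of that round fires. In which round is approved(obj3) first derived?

4

Round 1: rule 3 [signed(obj3) -> bird(obj3)]; rule 5 [metal(obj3) -> has_feathers(obj3)]; rule 6 [penguin(obj3) -> wooden(obj3)]; rule 7 [visible(obj3) -> active(obj3)]; rule 8 [hot(obj3) AND signed(obj3) AND flies(obj3) -> stale(obj3)]; rule 9 [signed(obj3) -> ready(obj3)]; rule 11 [flagged(obj3) -> green(obj3)]. Adds bird(obj3), has_feathers(obj3), wooden(obj3), active(obj3), stale(obj3), ready(obj3), green(obj3).
Round 2: rule 4 [flagged(obj3) AND active(obj3) -> swims(obj3)]; rule 10 [stale(obj3) -> blue(obj3)]; rule 14 [green(obj3) AND has_feathers(obj3) -> open(obj3)]. Adds swims(obj3), blue(obj3), open(obj3).
Round 3: rule 12 [open(obj3) AND blue(obj3) -> mammal(obj3)]. Adds mammal(obj3).
Round 4: rule 2 [mammal(obj3) -> approved(obj3)]. Adds approved(obj3).
approved(obj3) first appears in round 4.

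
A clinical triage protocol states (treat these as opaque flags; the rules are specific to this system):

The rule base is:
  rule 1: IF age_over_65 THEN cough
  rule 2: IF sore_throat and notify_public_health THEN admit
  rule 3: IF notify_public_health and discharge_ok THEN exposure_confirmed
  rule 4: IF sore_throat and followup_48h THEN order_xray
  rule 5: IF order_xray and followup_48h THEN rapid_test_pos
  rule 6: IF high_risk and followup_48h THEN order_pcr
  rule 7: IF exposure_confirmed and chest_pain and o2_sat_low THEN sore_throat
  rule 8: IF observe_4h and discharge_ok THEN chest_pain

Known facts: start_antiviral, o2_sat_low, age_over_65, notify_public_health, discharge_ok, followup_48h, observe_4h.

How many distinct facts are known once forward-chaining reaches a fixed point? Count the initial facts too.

14

Round 1: rule 1 [IF age_over_65 THEN cough]; rule 3 [IF notify_public_health and discharge_ok THEN exposure_confirmed]; rule 8 [IF observe_4h and discharge_ok THEN chest_pain]. Adds cough, exposure_confirmed, chest_pain.
Round 2: rule 7 [IF exposure_confirmed and chest_pain and o2_sat_low THEN sore_throat]. Adds sore_throat.
Round 3: rule 2 [IF sore_throat and notify_public_health THEN admit]; rule 4 [IF sore_throat and followup_48h THEN order_xray]. Adds admit, order_xray.
Round 4: rule 5 [IF order_xray and followup_48h THEN rapid_test_pos]. Adds rapid_test_pos.
Closure: {admit, age_over_65, chest_pain, cough, discharge_ok, exposure_confirmed, followup_48h, notify_public_health, o2_sat_low, observe_4h, order_xray, rapid_test_pos, sore_throat, start_antiviral} — 14 facts.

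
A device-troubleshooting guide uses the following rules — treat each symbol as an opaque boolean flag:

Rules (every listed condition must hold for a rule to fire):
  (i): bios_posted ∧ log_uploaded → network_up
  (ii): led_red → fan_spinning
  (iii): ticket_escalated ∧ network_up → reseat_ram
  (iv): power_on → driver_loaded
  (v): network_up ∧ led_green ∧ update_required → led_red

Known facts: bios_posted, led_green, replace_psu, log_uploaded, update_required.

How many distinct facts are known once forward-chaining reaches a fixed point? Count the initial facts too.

Round 1: (i) [bios_posted ∧ log_uploaded → network_up]. Adds network_up.
Round 2: (v) [network_up ∧ led_green ∧ update_required → led_red]. Adds led_red.
Round 3: (ii) [led_red → fan_spinning]. Adds fan_spinning.
Closure: {bios_posted, fan_spinning, led_green, led_red, log_uploaded, network_up, replace_psu, update_required} — 8 facts.

8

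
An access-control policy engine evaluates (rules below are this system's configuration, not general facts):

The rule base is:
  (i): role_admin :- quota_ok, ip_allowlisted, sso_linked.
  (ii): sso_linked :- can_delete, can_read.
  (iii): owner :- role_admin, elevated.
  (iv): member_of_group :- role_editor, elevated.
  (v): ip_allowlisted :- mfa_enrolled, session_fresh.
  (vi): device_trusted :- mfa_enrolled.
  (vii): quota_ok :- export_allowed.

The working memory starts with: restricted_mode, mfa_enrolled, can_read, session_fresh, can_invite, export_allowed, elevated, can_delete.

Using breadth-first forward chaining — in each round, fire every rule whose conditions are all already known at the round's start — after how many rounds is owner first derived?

Round 1 fires (ii), (v), (vi), (vii), giving sso_linked, ip_allowlisted, device_trusted, quota_ok.
Round 2 fires (i), giving role_admin.
Round 3 fires (iii), giving owner.
owner first appears in round 3.

3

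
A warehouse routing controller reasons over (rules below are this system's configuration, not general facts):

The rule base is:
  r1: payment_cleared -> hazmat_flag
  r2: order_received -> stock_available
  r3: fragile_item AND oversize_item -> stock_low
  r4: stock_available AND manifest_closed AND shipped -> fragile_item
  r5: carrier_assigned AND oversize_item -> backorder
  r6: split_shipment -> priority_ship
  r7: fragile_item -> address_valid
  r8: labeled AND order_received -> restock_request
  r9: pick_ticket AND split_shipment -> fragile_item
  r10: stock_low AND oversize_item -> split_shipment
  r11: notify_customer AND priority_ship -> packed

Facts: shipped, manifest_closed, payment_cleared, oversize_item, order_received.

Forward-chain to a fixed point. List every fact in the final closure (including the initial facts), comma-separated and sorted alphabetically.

Round 1: r1 [payment_cleared -> hazmat_flag]; r2 [order_received -> stock_available]. New: hazmat_flag, stock_available.
Round 2: r4 [stock_available AND manifest_closed AND shipped -> fragile_item]. New: fragile_item.
Round 3: r3 [fragile_item AND oversize_item -> stock_low]; r7 [fragile_item -> address_valid]. New: stock_low, address_valid.
Round 4: r10 [stock_low AND oversize_item -> split_shipment]. New: split_shipment.
Round 5: r6 [split_shipment -> priority_ship]. New: priority_ship.

address_valid, fragile_item, hazmat_flag, manifest_closed, order_received, oversize_item, payment_cleared, priority_ship, shipped, split_shipment, stock_available, stock_low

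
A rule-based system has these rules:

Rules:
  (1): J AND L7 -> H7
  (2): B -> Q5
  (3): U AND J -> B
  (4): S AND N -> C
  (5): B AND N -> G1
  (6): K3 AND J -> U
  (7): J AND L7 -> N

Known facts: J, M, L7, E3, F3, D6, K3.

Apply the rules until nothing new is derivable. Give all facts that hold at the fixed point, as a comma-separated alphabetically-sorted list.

Round 1 fires (1), (6), (7), giving H7, U, N.
Round 2 fires (3), giving B.
Round 3 fires (2), (5), giving Q5, G1.

B, D6, E3, F3, G1, H7, J, K3, L7, M, N, Q5, U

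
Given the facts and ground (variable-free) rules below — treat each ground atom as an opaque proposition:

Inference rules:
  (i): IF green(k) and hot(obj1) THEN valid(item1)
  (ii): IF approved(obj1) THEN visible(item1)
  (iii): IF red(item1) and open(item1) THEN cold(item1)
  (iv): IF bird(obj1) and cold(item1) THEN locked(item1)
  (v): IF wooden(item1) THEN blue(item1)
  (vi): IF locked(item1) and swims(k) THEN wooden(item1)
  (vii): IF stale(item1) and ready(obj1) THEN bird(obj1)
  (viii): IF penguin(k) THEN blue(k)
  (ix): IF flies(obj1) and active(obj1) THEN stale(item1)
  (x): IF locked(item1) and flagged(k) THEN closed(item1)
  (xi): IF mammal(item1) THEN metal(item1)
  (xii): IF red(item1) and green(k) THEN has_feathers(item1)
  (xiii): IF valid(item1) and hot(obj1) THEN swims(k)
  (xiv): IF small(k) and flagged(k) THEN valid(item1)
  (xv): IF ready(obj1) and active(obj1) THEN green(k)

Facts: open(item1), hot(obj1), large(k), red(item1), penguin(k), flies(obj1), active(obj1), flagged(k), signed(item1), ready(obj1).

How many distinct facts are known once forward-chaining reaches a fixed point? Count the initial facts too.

22

Round 1 fires (iii), (viii), (ix), (xv), giving cold(item1), blue(k), stale(item1), green(k).
Round 2 fires (i), (vii), (xii), giving valid(item1), bird(obj1), has_feathers(item1).
Round 3 fires (iv), (xiii), giving locked(item1), swims(k).
Round 4 fires (vi), (x), giving wooden(item1), closed(item1).
Round 5 fires (v), giving blue(item1).
Closure: {active(obj1), bird(obj1), blue(item1), blue(k), closed(item1), cold(item1), flagged(k), flies(obj1), green(k), has_feathers(item1), hot(obj1), large(k), locked(item1), open(item1), penguin(k), ready(obj1), red(item1), signed(item1), stale(item1), swims(k), valid(item1), wooden(item1)} — 22 facts.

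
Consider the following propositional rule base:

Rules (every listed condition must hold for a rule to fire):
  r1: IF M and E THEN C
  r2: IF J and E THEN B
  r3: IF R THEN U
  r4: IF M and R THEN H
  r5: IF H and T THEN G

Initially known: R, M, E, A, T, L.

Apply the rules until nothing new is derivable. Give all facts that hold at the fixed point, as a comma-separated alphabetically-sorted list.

A, C, E, G, H, L, M, R, T, U

Round 1 — r1, r3, r4, derive C, U, H.
Round 2 — r5, derive G.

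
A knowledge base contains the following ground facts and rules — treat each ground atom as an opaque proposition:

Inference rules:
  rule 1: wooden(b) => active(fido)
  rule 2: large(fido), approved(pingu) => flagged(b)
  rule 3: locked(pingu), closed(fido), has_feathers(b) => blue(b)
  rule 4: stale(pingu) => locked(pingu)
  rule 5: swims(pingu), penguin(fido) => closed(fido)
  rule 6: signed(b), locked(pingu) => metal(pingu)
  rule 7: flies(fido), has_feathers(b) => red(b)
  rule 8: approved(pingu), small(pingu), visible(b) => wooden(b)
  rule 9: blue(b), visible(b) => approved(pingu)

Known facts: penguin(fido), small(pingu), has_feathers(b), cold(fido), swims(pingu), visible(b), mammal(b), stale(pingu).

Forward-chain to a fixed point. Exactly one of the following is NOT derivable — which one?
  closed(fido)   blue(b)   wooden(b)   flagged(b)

flagged(b)

[1] rule 4 [stale(pingu) => locked(pingu)]; rule 5 [swims(pingu), penguin(fido) => closed(fido)]. ⇒ new: locked(pingu), closed(fido).
[2] rule 3 [locked(pingu), closed(fido), has_feathers(b) => blue(b)]. ⇒ new: blue(b).
[3] rule 9 [blue(b), visible(b) => approved(pingu)]. ⇒ new: approved(pingu).
[4] rule 8 [approved(pingu), small(pingu), visible(b) => wooden(b)]. ⇒ new: wooden(b).
[5] rule 1 [wooden(b) => active(fido)]. ⇒ new: active(fido).
Derived: closed(fido) (round 1), wooden(b) (round 4), blue(b) (round 2). flagged(b) never appears in any round.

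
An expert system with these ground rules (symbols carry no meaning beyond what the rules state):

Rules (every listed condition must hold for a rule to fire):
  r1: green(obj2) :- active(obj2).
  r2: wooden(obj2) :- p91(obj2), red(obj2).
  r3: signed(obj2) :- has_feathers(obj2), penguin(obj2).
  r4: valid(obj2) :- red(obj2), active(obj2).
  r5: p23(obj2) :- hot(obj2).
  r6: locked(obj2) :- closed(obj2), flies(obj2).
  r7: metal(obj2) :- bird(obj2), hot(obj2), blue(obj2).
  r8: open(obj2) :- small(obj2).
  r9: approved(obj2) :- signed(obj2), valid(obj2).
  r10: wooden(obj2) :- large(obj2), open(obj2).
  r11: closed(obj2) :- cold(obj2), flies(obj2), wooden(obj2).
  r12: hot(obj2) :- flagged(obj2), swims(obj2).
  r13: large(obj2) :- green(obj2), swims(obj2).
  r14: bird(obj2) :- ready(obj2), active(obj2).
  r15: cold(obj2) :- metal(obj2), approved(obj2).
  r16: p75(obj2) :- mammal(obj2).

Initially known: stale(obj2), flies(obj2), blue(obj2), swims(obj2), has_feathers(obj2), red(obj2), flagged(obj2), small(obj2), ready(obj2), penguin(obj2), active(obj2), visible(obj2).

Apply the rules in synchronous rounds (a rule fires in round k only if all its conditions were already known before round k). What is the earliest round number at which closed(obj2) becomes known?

4

Round 1 fires r1, r3, r4, r8, r12, r14, giving green(obj2), signed(obj2), valid(obj2), open(obj2), hot(obj2), bird(obj2).
Round 2 fires r5, r7, r9, r13, giving p23(obj2), metal(obj2), approved(obj2), large(obj2).
Round 3 fires r10, r15, giving wooden(obj2), cold(obj2).
Round 4 fires r11, giving closed(obj2).
closed(obj2) first appears in round 4.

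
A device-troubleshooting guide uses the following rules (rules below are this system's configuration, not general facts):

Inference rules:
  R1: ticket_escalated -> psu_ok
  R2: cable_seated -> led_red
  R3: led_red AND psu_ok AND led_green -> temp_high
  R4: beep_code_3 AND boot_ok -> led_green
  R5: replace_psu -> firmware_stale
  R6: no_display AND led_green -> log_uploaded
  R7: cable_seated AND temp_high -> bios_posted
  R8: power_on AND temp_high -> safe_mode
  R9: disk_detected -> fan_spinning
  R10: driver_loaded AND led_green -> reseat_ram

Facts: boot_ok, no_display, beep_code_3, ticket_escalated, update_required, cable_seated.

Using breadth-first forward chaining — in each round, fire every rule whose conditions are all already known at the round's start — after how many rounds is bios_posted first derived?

[1] R1 [ticket_escalated -> psu_ok]; R2 [cable_seated -> led_red]; R4 [beep_code_3 AND boot_ok -> led_green]. ⇒ new: psu_ok, led_red, led_green.
[2] R3 [led_red AND psu_ok AND led_green -> temp_high]; R6 [no_display AND led_green -> log_uploaded]. ⇒ new: temp_high, log_uploaded.
[3] R7 [cable_seated AND temp_high -> bios_posted]. ⇒ new: bios_posted.
bios_posted first appears in round 3.

3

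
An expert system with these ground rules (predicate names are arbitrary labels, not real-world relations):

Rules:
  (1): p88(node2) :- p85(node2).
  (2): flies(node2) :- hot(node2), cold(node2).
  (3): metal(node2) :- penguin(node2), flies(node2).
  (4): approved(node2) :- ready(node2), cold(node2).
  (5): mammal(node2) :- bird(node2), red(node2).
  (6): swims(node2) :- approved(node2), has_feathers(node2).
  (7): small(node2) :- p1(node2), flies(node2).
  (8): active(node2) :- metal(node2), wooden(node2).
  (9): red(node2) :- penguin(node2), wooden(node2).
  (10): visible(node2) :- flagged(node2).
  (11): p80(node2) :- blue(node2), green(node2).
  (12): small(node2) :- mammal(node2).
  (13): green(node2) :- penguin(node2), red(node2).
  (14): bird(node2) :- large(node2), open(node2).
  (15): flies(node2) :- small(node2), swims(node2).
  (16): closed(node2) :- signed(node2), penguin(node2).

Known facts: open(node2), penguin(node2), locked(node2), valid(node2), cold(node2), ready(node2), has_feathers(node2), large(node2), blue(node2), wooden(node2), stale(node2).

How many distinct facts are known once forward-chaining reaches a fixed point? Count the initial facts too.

22

Round 1: (4) [approved(node2) :- ready(node2), cold(node2).]; (9) [red(node2) :- penguin(node2), wooden(node2).]; (14) [bird(node2) :- large(node2), open(node2).]. New: approved(node2), red(node2), bird(node2).
Round 2: (5) [mammal(node2) :- bird(node2), red(node2).]; (6) [swims(node2) :- approved(node2), has_feathers(node2).]; (13) [green(node2) :- penguin(node2), red(node2).]. New: mammal(node2), swims(node2), green(node2).
Round 3: (11) [p80(node2) :- blue(node2), green(node2).]; (12) [small(node2) :- mammal(node2).]. New: p80(node2), small(node2).
Round 4: (15) [flies(node2) :- small(node2), swims(node2).]. New: flies(node2).
Round 5: (3) [metal(node2) :- penguin(node2), flies(node2).]. New: metal(node2).
Round 6: (8) [active(node2) :- metal(node2), wooden(node2).]. New: active(node2).
Closure: {active(node2), approved(node2), bird(node2), blue(node2), cold(node2), flies(node2), green(node2), has_feathers(node2), large(node2), locked(node2), mammal(node2), metal(node2), open(node2), p80(node2), penguin(node2), ready(node2), red(node2), small(node2), stale(node2), swims(node2), valid(node2), wooden(node2)} — 22 facts.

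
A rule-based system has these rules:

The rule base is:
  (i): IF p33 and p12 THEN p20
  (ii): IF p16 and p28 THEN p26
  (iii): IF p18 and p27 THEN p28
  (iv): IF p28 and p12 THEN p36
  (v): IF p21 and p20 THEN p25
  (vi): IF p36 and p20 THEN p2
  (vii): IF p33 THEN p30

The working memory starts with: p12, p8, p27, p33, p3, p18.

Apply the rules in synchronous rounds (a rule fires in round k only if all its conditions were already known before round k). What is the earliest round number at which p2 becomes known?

3

Round 1: (i) [IF p33 and p12 THEN p20]; (iii) [IF p18 and p27 THEN p28]; (vii) [IF p33 THEN p30]. New: p20, p28, p30.
Round 2: (iv) [IF p28 and p12 THEN p36]. New: p36.
Round 3: (vi) [IF p36 and p20 THEN p2]. New: p2.
p2 first appears in round 3.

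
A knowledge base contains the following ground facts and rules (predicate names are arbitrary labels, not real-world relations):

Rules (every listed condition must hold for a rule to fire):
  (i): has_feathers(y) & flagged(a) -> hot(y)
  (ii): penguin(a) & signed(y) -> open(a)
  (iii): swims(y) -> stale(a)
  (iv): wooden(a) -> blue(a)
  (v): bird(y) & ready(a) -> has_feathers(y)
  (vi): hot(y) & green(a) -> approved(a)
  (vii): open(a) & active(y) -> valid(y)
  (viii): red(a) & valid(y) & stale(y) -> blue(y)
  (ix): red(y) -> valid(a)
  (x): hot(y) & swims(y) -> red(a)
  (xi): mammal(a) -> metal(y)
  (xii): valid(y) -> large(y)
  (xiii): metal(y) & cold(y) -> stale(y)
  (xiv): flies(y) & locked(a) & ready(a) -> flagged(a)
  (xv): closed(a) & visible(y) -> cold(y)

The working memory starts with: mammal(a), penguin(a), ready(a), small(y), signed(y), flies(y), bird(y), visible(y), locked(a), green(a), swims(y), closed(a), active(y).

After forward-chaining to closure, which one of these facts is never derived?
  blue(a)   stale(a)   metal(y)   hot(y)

blue(a)

Round 1: (ii) [penguin(a) & signed(y) -> open(a)]; (iii) [swims(y) -> stale(a)]; (v) [bird(y) & ready(a) -> has_feathers(y)]; (xi) [mammal(a) -> metal(y)]; (xiv) [flies(y) & locked(a) & ready(a) -> flagged(a)]; (xv) [closed(a) & visible(y) -> cold(y)]. Adds open(a), stale(a), has_feathers(y), metal(y), flagged(a), cold(y).
Round 2: (i) [has_feathers(y) & flagged(a) -> hot(y)]; (vii) [open(a) & active(y) -> valid(y)]; (xiii) [metal(y) & cold(y) -> stale(y)]. Adds hot(y), valid(y), stale(y).
Round 3: (vi) [hot(y) & green(a) -> approved(a)]; (x) [hot(y) & swims(y) -> red(a)]; (xii) [valid(y) -> large(y)]. Adds approved(a), red(a), large(y).
Round 4: (viii) [red(a) & valid(y) & stale(y) -> blue(y)]. Adds blue(y).
Derived: hot(y) (round 2), stale(a) (round 1), metal(y) (round 1). blue(a) never appears in any round.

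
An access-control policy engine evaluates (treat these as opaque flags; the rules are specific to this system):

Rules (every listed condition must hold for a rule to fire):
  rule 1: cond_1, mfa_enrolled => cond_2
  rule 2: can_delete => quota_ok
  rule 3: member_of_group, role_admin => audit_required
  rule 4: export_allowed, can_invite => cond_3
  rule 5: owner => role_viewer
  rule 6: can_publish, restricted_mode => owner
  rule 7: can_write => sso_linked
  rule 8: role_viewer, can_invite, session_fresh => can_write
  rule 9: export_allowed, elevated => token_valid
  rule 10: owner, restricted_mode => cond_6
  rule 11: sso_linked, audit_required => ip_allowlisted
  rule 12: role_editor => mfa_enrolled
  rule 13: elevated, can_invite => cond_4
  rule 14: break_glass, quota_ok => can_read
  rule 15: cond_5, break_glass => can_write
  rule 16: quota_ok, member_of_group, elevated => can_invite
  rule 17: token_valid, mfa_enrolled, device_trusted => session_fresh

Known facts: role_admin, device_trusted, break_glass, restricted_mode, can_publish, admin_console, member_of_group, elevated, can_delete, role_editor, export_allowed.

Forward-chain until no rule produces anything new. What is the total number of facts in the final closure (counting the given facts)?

Round 1 fires rule 2, rule 3, rule 6, rule 9, rule 12, giving quota_ok, audit_required, owner, token_valid, mfa_enrolled.
Round 2 fires rule 5, rule 10, rule 14, rule 16, rule 17, giving role_viewer, cond_6, can_read, can_invite, session_fresh.
Round 3 fires rule 4, rule 8, rule 13, giving cond_3, can_write, cond_4.
Round 4 fires rule 7, giving sso_linked.
Round 5 fires rule 11, giving ip_allowlisted.
Closure: {admin_console, audit_required, break_glass, can_delete, can_invite, can_publish, can_read, can_write, cond_3, cond_4, cond_6, device_trusted, elevated, export_allowed, ip_allowlisted, member_of_group, mfa_enrolled, owner, quota_ok, restricted_mode, role_admin, role_editor, role_viewer, session_fresh, sso_linked, token_valid} — 26 facts.

26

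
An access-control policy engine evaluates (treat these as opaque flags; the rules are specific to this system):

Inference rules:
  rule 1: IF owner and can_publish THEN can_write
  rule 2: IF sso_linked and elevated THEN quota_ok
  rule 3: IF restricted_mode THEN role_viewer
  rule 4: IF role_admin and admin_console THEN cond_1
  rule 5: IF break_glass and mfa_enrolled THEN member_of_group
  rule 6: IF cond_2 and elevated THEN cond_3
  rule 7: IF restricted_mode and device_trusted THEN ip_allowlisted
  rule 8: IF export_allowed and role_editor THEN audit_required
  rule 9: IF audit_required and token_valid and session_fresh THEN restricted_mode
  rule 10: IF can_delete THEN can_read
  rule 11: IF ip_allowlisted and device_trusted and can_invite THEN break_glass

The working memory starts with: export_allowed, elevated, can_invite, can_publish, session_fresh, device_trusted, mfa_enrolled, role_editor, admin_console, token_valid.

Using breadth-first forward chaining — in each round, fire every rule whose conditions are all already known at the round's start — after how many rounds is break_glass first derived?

4

[1] rule 8 [IF export_allowed and role_editor THEN audit_required]. ⇒ new: audit_required.
[2] rule 9 [IF audit_required and token_valid and session_fresh THEN restricted_mode]. ⇒ new: restricted_mode.
[3] rule 3 [IF restricted_mode THEN role_viewer]; rule 7 [IF restricted_mode and device_trusted THEN ip_allowlisted]. ⇒ new: role_viewer, ip_allowlisted.
[4] rule 11 [IF ip_allowlisted and device_trusted and can_invite THEN break_glass]. ⇒ new: break_glass.
break_glass first appears in round 4.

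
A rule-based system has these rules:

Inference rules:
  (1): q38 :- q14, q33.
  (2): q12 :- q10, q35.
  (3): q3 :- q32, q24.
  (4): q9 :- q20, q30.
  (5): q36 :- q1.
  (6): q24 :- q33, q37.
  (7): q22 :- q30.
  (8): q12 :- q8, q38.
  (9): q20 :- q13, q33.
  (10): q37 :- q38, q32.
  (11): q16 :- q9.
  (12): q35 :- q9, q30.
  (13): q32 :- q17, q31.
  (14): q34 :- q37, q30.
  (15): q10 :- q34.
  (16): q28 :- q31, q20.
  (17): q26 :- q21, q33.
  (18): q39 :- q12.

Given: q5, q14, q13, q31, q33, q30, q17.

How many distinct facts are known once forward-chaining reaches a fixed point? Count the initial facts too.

Round 1 — (1), (7), (9), (13), derive q38, q22, q20, q32.
Round 2 — (4), (10), (16), derive q9, q37, q28.
Round 3 — (6), (11), (12), (14), derive q24, q16, q35, q34.
Round 4 — (3), (15), derive q3, q10.
Round 5 — (2), derive q12.
Round 6 — (18), derive q39.
Closure: {q10, q12, q13, q14, q16, q17, q20, q22, q24, q28, q3, q30, q31, q32, q33, q34, q35, q37, q38, q39, q5, q9} — 22 facts.

22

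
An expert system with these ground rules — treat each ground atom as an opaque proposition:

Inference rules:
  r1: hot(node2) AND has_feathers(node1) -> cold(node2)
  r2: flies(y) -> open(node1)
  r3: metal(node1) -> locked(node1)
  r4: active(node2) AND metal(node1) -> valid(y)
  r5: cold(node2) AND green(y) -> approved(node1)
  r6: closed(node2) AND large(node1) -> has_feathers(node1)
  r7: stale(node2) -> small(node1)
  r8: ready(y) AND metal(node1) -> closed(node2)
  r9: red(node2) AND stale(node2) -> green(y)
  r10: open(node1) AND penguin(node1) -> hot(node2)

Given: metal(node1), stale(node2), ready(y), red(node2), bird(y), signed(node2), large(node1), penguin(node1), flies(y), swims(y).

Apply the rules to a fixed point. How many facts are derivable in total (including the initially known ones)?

19

Round 1: r2 [flies(y) -> open(node1)]; r3 [metal(node1) -> locked(node1)]; r7 [stale(node2) -> small(node1)]; r8 [ready(y) AND metal(node1) -> closed(node2)]; r9 [red(node2) AND stale(node2) -> green(y)]. Adds open(node1), locked(node1), small(node1), closed(node2), green(y).
Round 2: r6 [closed(node2) AND large(node1) -> has_feathers(node1)]; r10 [open(node1) AND penguin(node1) -> hot(node2)]. Adds has_feathers(node1), hot(node2).
Round 3: r1 [hot(node2) AND has_feathers(node1) -> cold(node2)]. Adds cold(node2).
Round 4: r5 [cold(node2) AND green(y) -> approved(node1)]. Adds approved(node1).
Closure: {approved(node1), bird(y), closed(node2), cold(node2), flies(y), green(y), has_feathers(node1), hot(node2), large(node1), locked(node1), metal(node1), open(node1), penguin(node1), ready(y), red(node2), signed(node2), small(node1), stale(node2), swims(y)} — 19 facts.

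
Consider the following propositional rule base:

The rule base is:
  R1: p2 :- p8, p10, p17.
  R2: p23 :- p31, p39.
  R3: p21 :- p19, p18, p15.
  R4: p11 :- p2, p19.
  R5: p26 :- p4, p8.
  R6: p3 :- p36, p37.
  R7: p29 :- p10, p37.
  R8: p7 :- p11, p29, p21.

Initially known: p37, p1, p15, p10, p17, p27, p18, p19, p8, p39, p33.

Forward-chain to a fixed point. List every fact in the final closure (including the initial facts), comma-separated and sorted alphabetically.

Round 1: R1 [p2 :- p8, p10, p17.]; R3 [p21 :- p19, p18, p15.]; R7 [p29 :- p10, p37.]. New: p2, p21, p29.
Round 2: R4 [p11 :- p2, p19.]. New: p11.
Round 3: R8 [p7 :- p11, p29, p21.]. New: p7.

p1, p10, p11, p15, p17, p18, p19, p2, p21, p27, p29, p33, p37, p39, p7, p8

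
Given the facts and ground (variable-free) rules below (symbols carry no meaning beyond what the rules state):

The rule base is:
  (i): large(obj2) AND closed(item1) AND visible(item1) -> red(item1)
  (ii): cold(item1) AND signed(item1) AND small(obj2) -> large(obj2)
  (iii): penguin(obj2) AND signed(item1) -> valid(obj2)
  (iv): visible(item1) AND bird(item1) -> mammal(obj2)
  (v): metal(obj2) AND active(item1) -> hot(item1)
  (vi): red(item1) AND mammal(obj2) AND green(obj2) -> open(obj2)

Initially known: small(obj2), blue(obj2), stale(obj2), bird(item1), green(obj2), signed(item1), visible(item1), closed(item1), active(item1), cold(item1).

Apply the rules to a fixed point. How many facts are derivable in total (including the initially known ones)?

14

Round 1: (ii) [cold(item1) AND signed(item1) AND small(obj2) -> large(obj2)]; (iv) [visible(item1) AND bird(item1) -> mammal(obj2)]. New: large(obj2), mammal(obj2).
Round 2: (i) [large(obj2) AND closed(item1) AND visible(item1) -> red(item1)]. New: red(item1).
Round 3: (vi) [red(item1) AND mammal(obj2) AND green(obj2) -> open(obj2)]. New: open(obj2).
Closure: {active(item1), bird(item1), blue(obj2), closed(item1), cold(item1), green(obj2), large(obj2), mammal(obj2), open(obj2), red(item1), signed(item1), small(obj2), stale(obj2), visible(item1)} — 14 facts.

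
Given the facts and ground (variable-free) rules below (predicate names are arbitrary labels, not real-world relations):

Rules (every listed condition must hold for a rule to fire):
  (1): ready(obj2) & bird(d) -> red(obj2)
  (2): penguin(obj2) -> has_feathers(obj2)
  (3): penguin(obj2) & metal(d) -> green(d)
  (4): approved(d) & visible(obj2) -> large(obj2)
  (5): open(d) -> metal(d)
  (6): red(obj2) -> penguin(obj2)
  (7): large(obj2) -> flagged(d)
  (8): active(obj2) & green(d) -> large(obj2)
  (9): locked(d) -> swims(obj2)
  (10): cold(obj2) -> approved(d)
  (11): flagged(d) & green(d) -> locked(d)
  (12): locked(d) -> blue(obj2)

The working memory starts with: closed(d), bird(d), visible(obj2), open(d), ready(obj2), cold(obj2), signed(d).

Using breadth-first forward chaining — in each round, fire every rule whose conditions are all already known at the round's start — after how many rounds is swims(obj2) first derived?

[1] (1) [ready(obj2) & bird(d) -> red(obj2)]; (5) [open(d) -> metal(d)]; (10) [cold(obj2) -> approved(d)]. ⇒ new: red(obj2), metal(d), approved(d).
[2] (4) [approved(d) & visible(obj2) -> large(obj2)]; (6) [red(obj2) -> penguin(obj2)]. ⇒ new: large(obj2), penguin(obj2).
[3] (2) [penguin(obj2) -> has_feathers(obj2)]; (3) [penguin(obj2) & metal(d) -> green(d)]; (7) [large(obj2) -> flagged(d)]. ⇒ new: has_feathers(obj2), green(d), flagged(d).
[4] (11) [flagged(d) & green(d) -> locked(d)]. ⇒ new: locked(d).
[5] (9) [locked(d) -> swims(obj2)]; (12) [locked(d) -> blue(obj2)]. ⇒ new: swims(obj2), blue(obj2).
swims(obj2) first appears in round 5.

5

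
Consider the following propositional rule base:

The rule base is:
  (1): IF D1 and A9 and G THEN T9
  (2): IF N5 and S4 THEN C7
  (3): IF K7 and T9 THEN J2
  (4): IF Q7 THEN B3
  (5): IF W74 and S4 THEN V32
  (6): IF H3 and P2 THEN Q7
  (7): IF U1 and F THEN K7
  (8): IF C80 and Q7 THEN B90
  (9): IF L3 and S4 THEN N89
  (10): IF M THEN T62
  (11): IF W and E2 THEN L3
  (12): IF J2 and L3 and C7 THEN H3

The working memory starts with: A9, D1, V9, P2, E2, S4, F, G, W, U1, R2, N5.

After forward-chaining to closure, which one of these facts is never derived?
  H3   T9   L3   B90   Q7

[1] (1) [IF D1 and A9 and G THEN T9]; (2) [IF N5 and S4 THEN C7]; (7) [IF U1 and F THEN K7]; (11) [IF W and E2 THEN L3]. ⇒ new: T9, C7, K7, L3.
[2] (3) [IF K7 and T9 THEN J2]; (9) [IF L3 and S4 THEN N89]. ⇒ new: J2, N89.
[3] (12) [IF J2 and L3 and C7 THEN H3]. ⇒ new: H3.
[4] (6) [IF H3 and P2 THEN Q7]. ⇒ new: Q7.
[5] (4) [IF Q7 THEN B3]. ⇒ new: B3.
Derived: H3 (round 3), L3 (round 1), Q7 (round 4), T9 (round 1). B90 never appears in any round.

B90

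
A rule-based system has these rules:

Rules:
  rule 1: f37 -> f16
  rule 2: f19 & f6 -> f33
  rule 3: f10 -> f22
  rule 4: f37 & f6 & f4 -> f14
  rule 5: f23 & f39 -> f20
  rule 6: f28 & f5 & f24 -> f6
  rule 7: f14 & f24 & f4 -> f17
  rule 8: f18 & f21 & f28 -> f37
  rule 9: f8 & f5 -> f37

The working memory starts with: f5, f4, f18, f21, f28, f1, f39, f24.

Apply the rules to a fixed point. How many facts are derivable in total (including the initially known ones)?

13

Round 1: rule 6 [f28 & f5 & f24 -> f6]; rule 8 [f18 & f21 & f28 -> f37]. Adds f6, f37.
Round 2: rule 1 [f37 -> f16]; rule 4 [f37 & f6 & f4 -> f14]. Adds f16, f14.
Round 3: rule 7 [f14 & f24 & f4 -> f17]. Adds f17.
Closure: {f1, f14, f16, f17, f18, f21, f24, f28, f37, f39, f4, f5, f6} — 13 facts.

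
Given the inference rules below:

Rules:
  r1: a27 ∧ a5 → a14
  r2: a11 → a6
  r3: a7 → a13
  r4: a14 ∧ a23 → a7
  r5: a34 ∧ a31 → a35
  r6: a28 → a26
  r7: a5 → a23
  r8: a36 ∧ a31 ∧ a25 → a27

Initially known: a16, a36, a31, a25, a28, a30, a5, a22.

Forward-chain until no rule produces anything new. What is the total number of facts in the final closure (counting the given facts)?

14

Round 1: r6 [a28 → a26]; r7 [a5 → a23]; r8 [a36 ∧ a31 ∧ a25 → a27]. Adds a26, a23, a27.
Round 2: r1 [a27 ∧ a5 → a14]. Adds a14.
Round 3: r4 [a14 ∧ a23 → a7]. Adds a7.
Round 4: r3 [a7 → a13]. Adds a13.
Closure: {a13, a14, a16, a22, a23, a25, a26, a27, a28, a30, a31, a36, a5, a7} — 14 facts.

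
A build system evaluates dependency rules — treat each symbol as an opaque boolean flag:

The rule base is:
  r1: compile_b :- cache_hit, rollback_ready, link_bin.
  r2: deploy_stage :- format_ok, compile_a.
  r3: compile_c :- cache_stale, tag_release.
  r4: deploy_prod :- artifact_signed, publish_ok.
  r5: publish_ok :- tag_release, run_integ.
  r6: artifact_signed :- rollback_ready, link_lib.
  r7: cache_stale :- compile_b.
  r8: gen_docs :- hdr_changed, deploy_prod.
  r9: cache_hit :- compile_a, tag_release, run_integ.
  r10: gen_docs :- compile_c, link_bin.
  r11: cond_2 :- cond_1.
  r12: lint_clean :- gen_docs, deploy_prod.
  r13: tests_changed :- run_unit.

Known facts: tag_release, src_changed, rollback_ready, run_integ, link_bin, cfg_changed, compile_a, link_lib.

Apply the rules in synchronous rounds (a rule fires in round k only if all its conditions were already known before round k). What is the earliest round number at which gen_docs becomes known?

5

Round 1: r5 [publish_ok :- tag_release, run_integ.]; r6 [artifact_signed :- rollback_ready, link_lib.]; r9 [cache_hit :- compile_a, tag_release, run_integ.]. New: publish_ok, artifact_signed, cache_hit.
Round 2: r1 [compile_b :- cache_hit, rollback_ready, link_bin.]; r4 [deploy_prod :- artifact_signed, publish_ok.]. New: compile_b, deploy_prod.
Round 3: r7 [cache_stale :- compile_b.]. New: cache_stale.
Round 4: r3 [compile_c :- cache_stale, tag_release.]. New: compile_c.
Round 5: r10 [gen_docs :- compile_c, link_bin.]. New: gen_docs.
gen_docs first appears in round 5.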